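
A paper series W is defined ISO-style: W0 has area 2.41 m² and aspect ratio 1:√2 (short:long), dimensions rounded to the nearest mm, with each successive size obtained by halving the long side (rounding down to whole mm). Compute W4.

326 × 461 mm

Let W0's short side be w mm. w · w√2 = 2.41 m² = 2,410,000 mm², so w ≈ 1305.4 mm and w√2 ≈ 1846.1 mm → W0 = 1305 × 1846 mm.
W1: ⌊1846/2⌋ × 1305 = 923 × 1305 mm
W2: ⌊1305/2⌋ × 923 = 652 × 923 mm
W3: ⌊923/2⌋ × 652 = 461 × 652 mm
W4: ⌊652/2⌋ × 461 = 326 × 461 mm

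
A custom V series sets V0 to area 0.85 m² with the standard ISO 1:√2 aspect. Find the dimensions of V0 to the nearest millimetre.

Let the short side be w mm. Then w · w√2 = 0.85 m² = 850,000 mm².
w² = 850,000/√2, so w ≈ 775.3 mm; long side = w√2 ≈ 1096.4 mm.

775 × 1096 mm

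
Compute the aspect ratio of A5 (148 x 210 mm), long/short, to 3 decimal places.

210 / 148 = 1.419
ISO 216 targets √2 ≈ 1.414; the +0.005 deviation is from mm rounding.

1.419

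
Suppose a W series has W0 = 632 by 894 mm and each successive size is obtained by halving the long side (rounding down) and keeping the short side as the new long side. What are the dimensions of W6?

79 × 111 mm

W1 = 447 × 632 mm (from W0 by 1 halving).
W2: ⌊632/2⌋ × 447 = 316 × 447 mm
W3: ⌊447/2⌋ × 316 = 223 × 316 mm
W4: ⌊316/2⌋ × 223 = 158 × 223 mm
W5: ⌊223/2⌋ × 158 = 111 × 158 mm
W6: ⌊158/2⌋ × 111 = 79 × 111 mm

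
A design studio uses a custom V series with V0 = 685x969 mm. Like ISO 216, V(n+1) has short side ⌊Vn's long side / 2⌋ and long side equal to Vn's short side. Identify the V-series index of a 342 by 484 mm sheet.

V0: 685 × 969 mm
V1: 484 × 685 mm
V2: 342 × 484 mm
V3: 242 × 342 mm
→ matches V2.

V2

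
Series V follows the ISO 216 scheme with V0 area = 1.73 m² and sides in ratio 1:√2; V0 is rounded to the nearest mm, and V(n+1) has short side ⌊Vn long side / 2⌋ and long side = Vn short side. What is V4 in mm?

276 × 391 mm

Let V0's short side be w mm. w · w√2 = 1.73 m² = 1,730,000 mm², so w ≈ 1106.0 mm and w√2 ≈ 1564.2 mm → V0 = 1106 × 1564 mm.
V1: ⌊1564/2⌋ × 1106 = 782 × 1106 mm
V2: ⌊1106/2⌋ × 782 = 553 × 782 mm
V3: ⌊782/2⌋ × 553 = 391 × 553 mm
V4: ⌊553/2⌋ × 391 = 276 × 391 mm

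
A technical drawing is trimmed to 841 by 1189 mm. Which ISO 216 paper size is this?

A0 (841 × 1189 mm)

Aspect ratio 1189/841 ≈ 1.414 — close to the ISO √2 ≈ 1.414.
In the A-series (A0 area = 1 m²): A0 = 841 × 1189 mm.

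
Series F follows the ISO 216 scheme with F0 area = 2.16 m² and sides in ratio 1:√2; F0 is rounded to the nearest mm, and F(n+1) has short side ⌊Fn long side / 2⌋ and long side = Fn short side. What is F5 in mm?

218 × 309 mm

Let F0's short side be w mm. w · w√2 = 2.16 m² = 2,160,000 mm², so w ≈ 1235.9 mm and w√2 ≈ 1747.8 mm → F0 = 1236 × 1748 mm.
F1: ⌊1748/2⌋ × 1236 = 874 × 1236 mm
F2: ⌊1236/2⌋ × 874 = 618 × 874 mm
F3: ⌊874/2⌋ × 618 = 437 × 618 mm
F4: ⌊618/2⌋ × 437 = 309 × 437 mm
F5: ⌊437/2⌋ × 309 = 218 × 309 mm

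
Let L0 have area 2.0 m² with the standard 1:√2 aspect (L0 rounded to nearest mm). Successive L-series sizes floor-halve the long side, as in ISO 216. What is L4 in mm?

Let L0's short side be w mm. w · w√2 = 2.0 m² = 2,000,000 mm², so w ≈ 1189.2 mm and w√2 ≈ 1681.8 mm → L0 = 1189 × 1682 mm.
L1: ⌊1682/2⌋ × 1189 = 841 × 1189 mm
L2: ⌊1189/2⌋ × 841 = 594 × 841 mm
L3: ⌊841/2⌋ × 594 = 420 × 594 mm
L4: ⌊594/2⌋ × 420 = 297 × 420 mm

297 × 420 mm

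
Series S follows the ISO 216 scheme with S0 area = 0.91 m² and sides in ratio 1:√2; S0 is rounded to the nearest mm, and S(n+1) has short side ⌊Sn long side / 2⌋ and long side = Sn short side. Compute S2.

401 × 567 mm

Let S0's short side be w mm. w · w√2 = 0.91 m² = 910,000 mm², so w ≈ 802.2 mm and w√2 ≈ 1134.4 mm → S0 = 802 × 1134 mm.
S1: ⌊1134/2⌋ × 802 = 567 × 802 mm
S2: ⌊802/2⌋ × 567 = 401 × 567 mm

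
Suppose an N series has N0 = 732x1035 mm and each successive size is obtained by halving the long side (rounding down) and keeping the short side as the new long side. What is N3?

258 × 366 mm

N1: ⌊1035/2⌋ × 732 = 517 × 732 mm
N2: ⌊732/2⌋ × 517 = 366 × 517 mm
N3: ⌊517/2⌋ × 366 = 258 × 366 mm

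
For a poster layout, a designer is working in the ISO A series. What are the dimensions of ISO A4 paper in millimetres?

A0 = 841 × 1189 mm (A0 has area 1 m², aspect 1:√2).
A1: ⌊1189/2⌋ × 841 = 594 × 841 mm
A2: ⌊841/2⌋ × 594 = 420 × 594 mm
A3: ⌊594/2⌋ × 420 = 297 × 420 mm
A4: ⌊420/2⌋ × 297 = 210 × 297 mm

210 × 297 mm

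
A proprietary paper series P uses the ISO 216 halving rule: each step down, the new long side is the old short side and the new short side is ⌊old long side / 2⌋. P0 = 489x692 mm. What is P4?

P1: ⌊692/2⌋ × 489 = 346 × 489 mm
P2: ⌊489/2⌋ × 346 = 244 × 346 mm
P3: ⌊346/2⌋ × 244 = 173 × 244 mm
P4: ⌊244/2⌋ × 173 = 122 × 173 mm

122 × 173 mm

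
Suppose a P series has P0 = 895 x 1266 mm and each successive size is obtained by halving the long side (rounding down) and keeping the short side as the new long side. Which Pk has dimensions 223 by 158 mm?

P0: 895 × 1266 mm
P1: 633 × 895 mm
P2: 447 × 633 mm
P3: 316 × 447 mm
P4: 223 × 316 mm
P5: 158 × 223 mm
P6: 111 × 158 mm
→ matches P5.

P5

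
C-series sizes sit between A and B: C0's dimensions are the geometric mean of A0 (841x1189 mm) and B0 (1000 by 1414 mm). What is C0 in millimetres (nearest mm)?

Short: √(841 · 1000) = √841000 ≈ 917.1 mm.
Long: √(1189 · 1414) = √1681246 ≈ 1296.6 mm.

917 × 1297 mm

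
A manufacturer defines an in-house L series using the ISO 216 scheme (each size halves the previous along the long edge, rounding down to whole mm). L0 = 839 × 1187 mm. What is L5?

L1: ⌊1187/2⌋ × 839 = 593 × 839 mm
L2: ⌊839/2⌋ × 593 = 419 × 593 mm
L3: ⌊593/2⌋ × 419 = 296 × 419 mm
L4: ⌊419/2⌋ × 296 = 209 × 296 mm
L5: ⌊296/2⌋ × 209 = 148 × 209 mm

148 × 209 mm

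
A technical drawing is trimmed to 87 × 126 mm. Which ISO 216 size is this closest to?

Aspect ratio 126/87 ≈ 1.448 (ISO target is √2 ≈ 1.414).
In the B-series (B0 = 1000 × 1414 mm): B7 = 88 × 125 mm.
Off by 2 mm total — nearest standard size.

B7 (88 × 125 mm)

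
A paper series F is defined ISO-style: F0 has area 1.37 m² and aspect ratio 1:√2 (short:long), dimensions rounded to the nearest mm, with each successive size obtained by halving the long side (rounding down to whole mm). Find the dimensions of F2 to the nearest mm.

Let F0's short side be w mm. w · w√2 = 1.37 m² = 1,370,000 mm², so w ≈ 984.2 mm and w√2 ≈ 1391.9 mm → F0 = 984 × 1392 mm.
F1: ⌊1392/2⌋ × 984 = 696 × 984 mm
F2: ⌊984/2⌋ × 696 = 492 × 696 mm

492 × 696 mm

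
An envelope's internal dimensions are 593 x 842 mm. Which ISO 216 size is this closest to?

Aspect ratio 842/593 ≈ 1.420 — close to the ISO √2 ≈ 1.414.
In the A-series (A0 area = 1 m²): A1 = 594 × 841 mm.
Off by 2 mm total — nearest standard size.

A1 (594 × 841 mm)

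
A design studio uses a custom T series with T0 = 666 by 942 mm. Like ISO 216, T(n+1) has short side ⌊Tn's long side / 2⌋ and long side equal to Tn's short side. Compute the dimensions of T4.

166 × 235 mm

T1: ⌊942/2⌋ × 666 = 471 × 666 mm
T2: ⌊666/2⌋ × 471 = 333 × 471 mm
T3: ⌊471/2⌋ × 333 = 235 × 333 mm
T4: ⌊333/2⌋ × 235 = 166 × 235 mm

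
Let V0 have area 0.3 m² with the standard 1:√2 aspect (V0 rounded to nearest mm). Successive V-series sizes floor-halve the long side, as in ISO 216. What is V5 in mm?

81 × 115 mm

Let V0's short side be w mm. w · w√2 = 0.3 m² = 300,000 mm², so w ≈ 460.6 mm and w√2 ≈ 651.4 mm → V0 = 461 × 651 mm.
V1: ⌊651/2⌋ × 461 = 325 × 461 mm
V2: ⌊461/2⌋ × 325 = 230 × 325 mm
V3: ⌊325/2⌋ × 230 = 162 × 230 mm
V4: ⌊230/2⌋ × 162 = 115 × 162 mm
V5: ⌊162/2⌋ × 115 = 81 × 115 mm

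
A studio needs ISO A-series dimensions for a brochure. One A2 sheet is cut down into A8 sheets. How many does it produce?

64

A2 = 420 × 594 mm; A8 = 52 × 74 mm.
Each halving step doubles the count; 6 steps from A2 to A8.
2^6 = 64.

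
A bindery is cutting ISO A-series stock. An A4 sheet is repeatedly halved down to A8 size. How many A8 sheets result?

Each ISO step halves the sheet: 1 × A4 → 2 × A5 → 4 × A6 → 8 × A7 → …
From A4 to A8 is 4 halving steps: 2^4 = 16.

16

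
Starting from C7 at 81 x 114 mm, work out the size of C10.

28 × 40 mm

C8: ⌊114/2⌋ × 81 = 57 × 81 mm
C9: ⌊81/2⌋ × 57 = 40 × 57 mm
C10: ⌊57/2⌋ × 40 = 28 × 40 mm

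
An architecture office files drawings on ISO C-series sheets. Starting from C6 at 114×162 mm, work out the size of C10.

28 × 40 mm

C7: ⌊162/2⌋ × 114 = 81 × 114 mm
C8: ⌊114/2⌋ × 81 = 57 × 81 mm
C9: ⌊81/2⌋ × 57 = 40 × 57 mm
C10: ⌊57/2⌋ × 40 = 28 × 40 mm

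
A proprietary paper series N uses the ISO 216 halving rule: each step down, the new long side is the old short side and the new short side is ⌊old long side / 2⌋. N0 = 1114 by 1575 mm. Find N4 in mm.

278 × 393 mm

N1: ⌊1575/2⌋ × 1114 = 787 × 1114 mm
N2: ⌊1114/2⌋ × 787 = 557 × 787 mm
N3: ⌊787/2⌋ × 557 = 393 × 557 mm
N4: ⌊557/2⌋ × 393 = 278 × 393 mm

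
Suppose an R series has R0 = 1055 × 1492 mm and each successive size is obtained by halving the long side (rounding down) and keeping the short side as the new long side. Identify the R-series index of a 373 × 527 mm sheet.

R0: 1055 × 1492 mm
R1: 746 × 1055 mm
R2: 527 × 746 mm
R3: 373 × 527 mm
R4: 263 × 373 mm
→ matches R3.

R3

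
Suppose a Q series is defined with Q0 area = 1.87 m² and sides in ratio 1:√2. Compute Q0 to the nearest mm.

Let the short side be w mm. Then w · w√2 = 1.87 m² = 1,870,000 mm².
w² = 1,870,000/√2, so w ≈ 1149.9 mm; long side = w√2 ≈ 1626.2 mm.

1150 × 1626 mm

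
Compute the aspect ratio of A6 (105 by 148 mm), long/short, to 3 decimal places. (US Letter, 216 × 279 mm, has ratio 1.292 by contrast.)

148 / 105 = 1.410
ISO 216 targets √2 ≈ 1.414; the -0.005 deviation is from mm rounding.

1.410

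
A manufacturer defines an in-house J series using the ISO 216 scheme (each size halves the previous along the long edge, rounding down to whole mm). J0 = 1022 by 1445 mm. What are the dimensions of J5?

180 × 255 mm

J1: ⌊1445/2⌋ × 1022 = 722 × 1022 mm
J2: ⌊1022/2⌋ × 722 = 511 × 722 mm
J3: ⌊722/2⌋ × 511 = 361 × 511 mm
J4: ⌊511/2⌋ × 361 = 255 × 361 mm
J5: ⌊361/2⌋ × 255 = 180 × 255 mm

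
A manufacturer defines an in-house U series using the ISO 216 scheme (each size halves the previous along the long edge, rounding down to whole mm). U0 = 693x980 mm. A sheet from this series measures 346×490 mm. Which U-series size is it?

U2

U0: 693 × 980 mm
U1: 490 × 693 mm
U2: 346 × 490 mm
U3: 245 × 346 mm
→ matches U2.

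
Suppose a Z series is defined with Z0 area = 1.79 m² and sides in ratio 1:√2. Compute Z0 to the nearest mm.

Let the short side be w mm. Then w · w√2 = 1.79 m² = 1,790,000 mm².
w² = 1,790,000/√2, so w ≈ 1125.0 mm; long side = w√2 ≈ 1591.1 mm.

1125 × 1591 mm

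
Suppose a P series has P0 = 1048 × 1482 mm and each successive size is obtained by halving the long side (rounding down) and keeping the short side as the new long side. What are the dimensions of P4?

262 × 370 mm

P1: ⌊1482/2⌋ × 1048 = 741 × 1048 mm
P2: ⌊1048/2⌋ × 741 = 524 × 741 mm
P3: ⌊741/2⌋ × 524 = 370 × 524 mm
P4: ⌊524/2⌋ × 370 = 262 × 370 mm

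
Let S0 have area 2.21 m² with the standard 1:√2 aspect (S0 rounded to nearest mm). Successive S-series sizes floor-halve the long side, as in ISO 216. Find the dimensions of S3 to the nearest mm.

442 × 625 mm

Let S0's short side be w mm. w · w√2 = 2.21 m² = 2,210,000 mm², so w ≈ 1250.1 mm and w√2 ≈ 1767.9 mm → S0 = 1250 × 1768 mm.
S1: ⌊1768/2⌋ × 1250 = 884 × 1250 mm
S2: ⌊1250/2⌋ × 884 = 625 × 884 mm
S3: ⌊884/2⌋ × 625 = 442 × 625 mm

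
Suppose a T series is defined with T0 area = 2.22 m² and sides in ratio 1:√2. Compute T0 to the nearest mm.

1253 × 1772 mm

Let the short side be w mm. Then w · w√2 = 2.22 m² = 2,220,000 mm².
w² = 2,220,000/√2, so w ≈ 1252.9 mm; long side = w√2 ≈ 1771.9 mm.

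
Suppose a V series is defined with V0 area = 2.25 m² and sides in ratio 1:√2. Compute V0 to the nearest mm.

1261 × 1784 mm

Let the short side be w mm. Then w · w√2 = 2.25 m² = 2,250,000 mm².
w² = 2,250,000/√2, so w ≈ 1261.3 mm; long side = w√2 ≈ 1783.8 mm.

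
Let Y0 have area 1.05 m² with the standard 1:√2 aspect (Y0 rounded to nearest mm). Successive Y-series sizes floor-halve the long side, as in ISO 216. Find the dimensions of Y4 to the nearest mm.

215 × 304 mm

Let Y0's short side be w mm. w · w√2 = 1.05 m² = 1,050,000 mm², so w ≈ 861.7 mm and w√2 ≈ 1218.6 mm → Y0 = 862 × 1219 mm.
Y1: ⌊1219/2⌋ × 862 = 609 × 862 mm
Y2: ⌊862/2⌋ × 609 = 431 × 609 mm
Y3: ⌊609/2⌋ × 431 = 304 × 431 mm
Y4: ⌊431/2⌋ × 304 = 215 × 304 mm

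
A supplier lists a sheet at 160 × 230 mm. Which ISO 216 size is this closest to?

Aspect ratio 230/160 ≈ 1.438 (ISO target is √2 ≈ 1.414).
In the C-series (envelope sizes, between A and B): C5 = 162 × 229 mm.
Off by 3 mm total — nearest standard size.

C5 (162 × 229 mm)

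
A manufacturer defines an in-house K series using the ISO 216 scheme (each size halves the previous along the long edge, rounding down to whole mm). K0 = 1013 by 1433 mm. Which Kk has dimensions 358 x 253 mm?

K0: 1013 × 1433 mm
K1: 716 × 1013 mm
K2: 506 × 716 mm
K3: 358 × 506 mm
K4: 253 × 358 mm
K5: 179 × 253 mm
→ matches K4.

K4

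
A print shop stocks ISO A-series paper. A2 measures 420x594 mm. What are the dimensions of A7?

A3: ⌊594/2⌋ × 420 = 297 × 420 mm
A4: ⌊420/2⌋ × 297 = 210 × 297 mm
A5: ⌊297/2⌋ × 210 = 148 × 210 mm
A6: ⌊210/2⌋ × 148 = 105 × 148 mm
A7: ⌊148/2⌋ × 105 = 74 × 105 mm

74 × 105 mm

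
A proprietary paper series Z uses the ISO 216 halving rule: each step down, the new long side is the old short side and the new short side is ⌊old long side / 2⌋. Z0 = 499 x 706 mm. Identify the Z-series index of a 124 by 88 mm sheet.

Z5

Z0: 499 × 706 mm
Z1: 353 × 499 mm
Z2: 249 × 353 mm
Z3: 176 × 249 mm
Z4: 124 × 176 mm
Z5: 88 × 124 mm
Z6: 62 × 88 mm
→ matches Z5.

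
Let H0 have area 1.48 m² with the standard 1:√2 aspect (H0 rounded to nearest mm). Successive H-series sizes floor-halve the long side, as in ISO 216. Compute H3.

Let H0's short side be w mm. w · w√2 = 1.48 m² = 1,480,000 mm², so w ≈ 1023.0 mm and w√2 ≈ 1446.7 mm → H0 = 1023 × 1447 mm.
H1: ⌊1447/2⌋ × 1023 = 723 × 1023 mm
H2: ⌊1023/2⌋ × 723 = 511 × 723 mm
H3: ⌊723/2⌋ × 511 = 361 × 511 mm

361 × 511 mm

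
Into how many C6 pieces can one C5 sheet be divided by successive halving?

Each ISO step halves the sheet: 1 × C5 → 2 × C6
From C5 to C6 is 1 halving step: 2^1 = 2.

2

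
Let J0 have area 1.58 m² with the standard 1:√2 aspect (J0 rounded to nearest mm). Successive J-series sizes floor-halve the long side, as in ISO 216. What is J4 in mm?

Let J0's short side be w mm. w · w√2 = 1.58 m² = 1,580,000 mm², so w ≈ 1057.0 mm and w√2 ≈ 1494.8 mm → J0 = 1057 × 1495 mm.
J1: ⌊1495/2⌋ × 1057 = 747 × 1057 mm
J2: ⌊1057/2⌋ × 747 = 528 × 747 mm
J3: ⌊747/2⌋ × 528 = 373 × 528 mm
J4: ⌊528/2⌋ × 373 = 264 × 373 mm

264 × 373 mm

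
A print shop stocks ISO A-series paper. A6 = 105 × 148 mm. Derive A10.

A7: ⌊148/2⌋ × 105 = 74 × 105 mm
A8: ⌊105/2⌋ × 74 = 52 × 74 mm
A9: ⌊74/2⌋ × 52 = 37 × 52 mm
A10: ⌊52/2⌋ × 37 = 26 × 37 mm

26 × 37 mm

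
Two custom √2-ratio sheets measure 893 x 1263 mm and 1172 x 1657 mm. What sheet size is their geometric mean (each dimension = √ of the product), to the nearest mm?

Short side: √(893 · 1172) = √1046596 ≈ 1023.0 → 1023 mm
Long side: √(1263 · 1657) = √2092791 ≈ 1446.6 → 1447 mm

1023 × 1447 mm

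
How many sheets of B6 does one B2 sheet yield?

16

Each ISO step halves the sheet: 1 × B2 → 2 × B3 → 4 × B4 → 8 × B5 → …
From B2 to B6 is 4 halving steps: 2^4 = 16.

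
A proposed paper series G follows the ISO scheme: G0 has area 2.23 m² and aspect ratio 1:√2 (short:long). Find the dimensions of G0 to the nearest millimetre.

Let the short side be w mm. Then w · w√2 = 2.23 m² = 2,230,000 mm².
w² = 2,230,000/√2, so w ≈ 1255.7 mm; long side = w√2 ≈ 1775.9 mm.

1256 × 1776 mm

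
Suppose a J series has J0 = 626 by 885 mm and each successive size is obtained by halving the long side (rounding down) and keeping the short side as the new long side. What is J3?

J1 = 442 × 626 mm (from J0 by 1 halving).
J2: ⌊626/2⌋ × 442 = 313 × 442 mm
J3: ⌊442/2⌋ × 313 = 221 × 313 mm

221 × 313 mm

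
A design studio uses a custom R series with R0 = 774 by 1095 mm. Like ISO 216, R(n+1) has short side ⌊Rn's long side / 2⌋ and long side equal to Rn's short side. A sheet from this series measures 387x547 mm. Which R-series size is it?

R2

R0: 774 × 1095 mm
R1: 547 × 774 mm
R2: 387 × 547 mm
R3: 273 × 387 mm
→ matches R2.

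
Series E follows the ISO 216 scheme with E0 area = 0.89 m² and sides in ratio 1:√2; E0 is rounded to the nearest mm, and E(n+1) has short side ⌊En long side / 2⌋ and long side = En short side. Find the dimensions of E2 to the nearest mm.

396 × 561 mm

Let E0's short side be w mm. w · w√2 = 0.89 m² = 890,000 mm², so w ≈ 793.3 mm and w√2 ≈ 1121.9 mm → E0 = 793 × 1122 mm.
E1: ⌊1122/2⌋ × 793 = 561 × 793 mm
E2: ⌊793/2⌋ × 561 = 396 × 561 mm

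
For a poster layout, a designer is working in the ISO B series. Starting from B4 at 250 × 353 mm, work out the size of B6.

125 × 176 mm

B5: ⌊353/2⌋ × 250 = 176 × 250 mm
B6: ⌊250/2⌋ × 176 = 125 × 176 mm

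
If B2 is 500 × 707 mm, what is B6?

125 × 176 mm

B3: ⌊707/2⌋ × 500 = 353 × 500 mm
B4: ⌊500/2⌋ × 353 = 250 × 353 mm
B5: ⌊353/2⌋ × 250 = 176 × 250 mm
B6: ⌊250/2⌋ × 176 = 125 × 176 mm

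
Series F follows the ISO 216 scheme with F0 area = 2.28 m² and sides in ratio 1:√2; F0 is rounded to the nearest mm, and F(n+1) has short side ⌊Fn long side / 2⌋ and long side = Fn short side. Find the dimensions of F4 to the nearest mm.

Let F0's short side be w mm. w · w√2 = 2.28 m² = 2,280,000 mm², so w ≈ 1269.7 mm and w√2 ≈ 1795.7 mm → F0 = 1270 × 1796 mm.
F1: ⌊1796/2⌋ × 1270 = 898 × 1270 mm
F2: ⌊1270/2⌋ × 898 = 635 × 898 mm
F3: ⌊898/2⌋ × 635 = 449 × 635 mm
F4: ⌊635/2⌋ × 449 = 317 × 449 mm

317 × 449 mm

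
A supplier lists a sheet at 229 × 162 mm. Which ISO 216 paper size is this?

C5 (162 × 229 mm)

Aspect ratio 229/162 ≈ 1.414 — close to the ISO √2 ≈ 1.414.
In the C-series (envelope sizes, between A and B): C5 = 162 × 229 mm.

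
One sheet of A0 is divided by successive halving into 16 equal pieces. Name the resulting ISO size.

A4

16 = 2^4, so 4 halving steps.
A0 → A1 → … → A4 after 4 steps.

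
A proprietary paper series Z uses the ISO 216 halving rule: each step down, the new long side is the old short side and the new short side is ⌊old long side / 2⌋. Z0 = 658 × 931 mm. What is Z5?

116 × 164 mm

Z1 = 465 × 658 mm (from Z0 by 1 halving).
Z2: ⌊658/2⌋ × 465 = 329 × 465 mm
Z3: ⌊465/2⌋ × 329 = 232 × 329 mm
Z4: ⌊329/2⌋ × 232 = 164 × 232 mm
Z5: ⌊232/2⌋ × 164 = 116 × 164 mm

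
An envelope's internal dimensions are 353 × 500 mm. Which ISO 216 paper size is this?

Aspect ratio 500/353 ≈ 1.416 — close to the ISO √2 ≈ 1.414.
In the B-series (B0 = 1000 × 1414 mm): B3 = 353 × 500 mm.

B3 (353 × 500 mm)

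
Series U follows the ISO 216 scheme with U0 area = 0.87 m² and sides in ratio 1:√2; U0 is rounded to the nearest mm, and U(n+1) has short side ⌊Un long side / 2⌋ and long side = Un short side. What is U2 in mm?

Let U0's short side be w mm. w · w√2 = 0.87 m² = 870,000 mm², so w ≈ 784.3 mm and w√2 ≈ 1109.2 mm → U0 = 784 × 1109 mm.
U1: ⌊1109/2⌋ × 784 = 554 × 784 mm
U2: ⌊784/2⌋ × 554 = 392 × 554 mm

392 × 554 mm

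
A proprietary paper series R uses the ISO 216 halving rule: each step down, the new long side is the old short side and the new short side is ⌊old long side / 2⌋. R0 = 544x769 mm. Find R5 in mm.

96 × 136 mm

R1 = 384 × 544 mm (from R0 by 1 halving).
R2: ⌊544/2⌋ × 384 = 272 × 384 mm
R3: ⌊384/2⌋ × 272 = 192 × 272 mm
R4: ⌊272/2⌋ × 192 = 136 × 192 mm
R5: ⌊192/2⌋ × 136 = 96 × 136 mm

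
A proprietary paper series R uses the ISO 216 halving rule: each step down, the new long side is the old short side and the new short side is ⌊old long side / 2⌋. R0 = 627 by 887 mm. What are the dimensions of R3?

221 × 313 mm

R1: ⌊887/2⌋ × 627 = 443 × 627 mm
R2: ⌊627/2⌋ × 443 = 313 × 443 mm
R3: ⌊443/2⌋ × 313 = 221 × 313 mm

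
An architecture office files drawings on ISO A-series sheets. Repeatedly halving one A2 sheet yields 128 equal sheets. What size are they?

A9

128 = 2^7, so 7 halving steps.
A2 → A3 → … → A9 after 7 steps.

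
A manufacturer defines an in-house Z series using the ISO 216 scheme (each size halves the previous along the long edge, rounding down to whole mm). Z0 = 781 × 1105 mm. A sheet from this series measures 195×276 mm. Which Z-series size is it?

Z4

Z0: 781 × 1105 mm
Z1: 552 × 781 mm
Z2: 390 × 552 mm
Z3: 276 × 390 mm
Z4: 195 × 276 mm
Z5: 138 × 195 mm
→ matches Z4.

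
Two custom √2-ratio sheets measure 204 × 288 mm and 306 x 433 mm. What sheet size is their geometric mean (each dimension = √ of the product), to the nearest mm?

Short side: √(204 · 306) = √62424 ≈ 249.8 → 250 mm
Long side: √(288 · 433) = √124704 ≈ 353.1 → 353 mm

250 × 353 mm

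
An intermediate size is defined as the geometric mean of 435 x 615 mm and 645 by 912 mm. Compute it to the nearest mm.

Short side: √(435 · 645) = √280575 ≈ 529.7 → 530 mm
Long side: √(615 · 912) = √560880 ≈ 748.9 → 749 mm

530 × 749 mm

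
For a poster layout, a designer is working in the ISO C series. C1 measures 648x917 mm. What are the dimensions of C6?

114 × 162 mm

C2: ⌊917/2⌋ × 648 = 458 × 648 mm
C3: ⌊648/2⌋ × 458 = 324 × 458 mm
C4: ⌊458/2⌋ × 324 = 229 × 324 mm
C5: ⌊324/2⌋ × 229 = 162 × 229 mm
C6: ⌊229/2⌋ × 162 = 114 × 162 mm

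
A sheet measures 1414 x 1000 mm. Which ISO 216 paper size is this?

B0 (1000 × 1414 mm)

Aspect ratio 1414/1000 ≈ 1.414 — close to the ISO √2 ≈ 1.414.
In the B-series (B0 = 1000 × 1414 mm): B0 = 1000 × 1414 mm.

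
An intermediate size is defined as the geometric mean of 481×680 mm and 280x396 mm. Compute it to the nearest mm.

367 × 519 mm

Short side: √(481 · 280) = √134680 ≈ 367.0 → 367 mm
Long side: √(680 · 396) = √269280 ≈ 518.9 → 519 mm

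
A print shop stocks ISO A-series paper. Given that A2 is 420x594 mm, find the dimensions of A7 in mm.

A3: ⌊594/2⌋ × 420 = 297 × 420 mm
A4: ⌊420/2⌋ × 297 = 210 × 297 mm
A5: ⌊297/2⌋ × 210 = 148 × 210 mm
A6: ⌊210/2⌋ × 148 = 105 × 148 mm
A7: ⌊148/2⌋ × 105 = 74 × 105 mm

74 × 105 mm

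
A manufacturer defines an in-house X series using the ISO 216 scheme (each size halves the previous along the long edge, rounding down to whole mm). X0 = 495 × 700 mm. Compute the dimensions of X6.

61 × 87 mm

X1 = 350 × 495 mm (from X0 by 1 halving).
X2: ⌊495/2⌋ × 350 = 247 × 350 mm
X3: ⌊350/2⌋ × 247 = 175 × 247 mm
X4: ⌊247/2⌋ × 175 = 123 × 175 mm
X5: ⌊175/2⌋ × 123 = 87 × 123 mm
X6: ⌊123/2⌋ × 87 = 61 × 87 mm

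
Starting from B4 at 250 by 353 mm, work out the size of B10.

B5: ⌊353/2⌋ × 250 = 176 × 250 mm
B6: ⌊250/2⌋ × 176 = 125 × 176 mm
B7: ⌊176/2⌋ × 125 = 88 × 125 mm
B8: ⌊125/2⌋ × 88 = 62 × 88 mm
B9: ⌊88/2⌋ × 62 = 44 × 62 mm
B10: ⌊62/2⌋ × 44 = 31 × 44 mm

31 × 44 mm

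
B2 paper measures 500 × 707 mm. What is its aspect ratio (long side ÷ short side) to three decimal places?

707 / 500 = 1.414
Matches √2 ≈ 1.414 — the ISO 216 defining ratio.

1.414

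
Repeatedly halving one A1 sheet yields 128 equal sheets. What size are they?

A8

128 = 2^7, so 7 halving steps.
A1 → A2 → … → A8 after 7 steps.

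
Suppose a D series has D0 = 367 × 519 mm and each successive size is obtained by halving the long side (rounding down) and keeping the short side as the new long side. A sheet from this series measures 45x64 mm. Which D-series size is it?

D0: 367 × 519 mm
D1: 259 × 367 mm
D2: 183 × 259 mm
D3: 129 × 183 mm
D4: 91 × 129 mm
D5: 64 × 91 mm
D6: 45 × 64 mm
D7: 32 × 45 mm
→ matches D6.

D6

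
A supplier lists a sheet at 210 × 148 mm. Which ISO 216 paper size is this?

Aspect ratio 210/148 ≈ 1.419 — close to the ISO √2 ≈ 1.414.
In the A-series (A0 area = 1 m²): A5 = 148 × 210 mm.

A5 (148 × 210 mm)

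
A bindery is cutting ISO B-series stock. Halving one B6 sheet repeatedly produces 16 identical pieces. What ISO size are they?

16 = 2^4, so 4 halving steps.
B6 → B7 → … → B10 after 4 steps.

B10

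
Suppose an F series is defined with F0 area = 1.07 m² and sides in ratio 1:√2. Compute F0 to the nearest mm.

Let the short side be w mm. Then w · w√2 = 1.07 m² = 1,070,000 mm².
w² = 1,070,000/√2, so w ≈ 869.8 mm; long side = w√2 ≈ 1230.1 mm.

870 × 1230 mm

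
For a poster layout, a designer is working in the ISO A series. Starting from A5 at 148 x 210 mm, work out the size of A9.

37 × 52 mm

A6: ⌊210/2⌋ × 148 = 105 × 148 mm
A7: ⌊148/2⌋ × 105 = 74 × 105 mm
A8: ⌊105/2⌋ × 74 = 52 × 74 mm
A9: ⌊74/2⌋ × 52 = 37 × 52 mm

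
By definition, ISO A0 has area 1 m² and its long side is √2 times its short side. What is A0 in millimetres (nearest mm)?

Let the short side be w mm. Then the long side is w√2 and w · w√2 = 10⁶ mm².
w² = 10⁶/√2, so w = 1000 / 2^(1/4) ≈ 840.9 mm; long side = 1000 · 2^(1/4) ≈ 1189.2 mm.

841 × 1189 mm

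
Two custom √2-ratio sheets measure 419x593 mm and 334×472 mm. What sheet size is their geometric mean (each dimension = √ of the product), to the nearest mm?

374 × 529 mm

Short side: √(419 · 334) = √139946 ≈ 374.1 → 374 mm
Long side: √(593 · 472) = √279896 ≈ 529.1 → 529 mm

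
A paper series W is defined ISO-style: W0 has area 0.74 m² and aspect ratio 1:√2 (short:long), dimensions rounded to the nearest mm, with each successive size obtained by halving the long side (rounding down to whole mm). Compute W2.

Let W0's short side be w mm. w · w√2 = 0.74 m² = 740,000 mm², so w ≈ 723.4 mm and w√2 ≈ 1023.0 mm → W0 = 723 × 1023 mm.
W1: ⌊1023/2⌋ × 723 = 511 × 723 mm
W2: ⌊723/2⌋ × 511 = 361 × 511 mm

361 × 511 mm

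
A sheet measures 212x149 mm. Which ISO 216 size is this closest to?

A5 (148 × 210 mm)

Aspect ratio 212/149 ≈ 1.423 — close to the ISO √2 ≈ 1.414.
In the A-series (A0 area = 1 m²): A5 = 148 × 210 mm.
Off by 3 mm total — nearest standard size.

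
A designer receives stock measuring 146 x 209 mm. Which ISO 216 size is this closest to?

A5 (148 × 210 mm)

Aspect ratio 209/146 ≈ 1.432 (ISO target is √2 ≈ 1.414).
In the A-series (A0 area = 1 m²): A5 = 148 × 210 mm.
Off by 3 mm total — nearest standard size.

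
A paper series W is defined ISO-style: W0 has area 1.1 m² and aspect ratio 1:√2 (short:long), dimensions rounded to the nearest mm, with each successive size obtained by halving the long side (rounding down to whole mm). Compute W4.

Let W0's short side be w mm. w · w√2 = 1.1 m² = 1,100,000 mm², so w ≈ 881.9 mm and w√2 ≈ 1247.3 mm → W0 = 882 × 1247 mm.
W1: ⌊1247/2⌋ × 882 = 623 × 882 mm
W2: ⌊882/2⌋ × 623 = 441 × 623 mm
W3: ⌊623/2⌋ × 441 = 311 × 441 mm
W4: ⌊441/2⌋ × 311 = 220 × 311 mm

220 × 311 mm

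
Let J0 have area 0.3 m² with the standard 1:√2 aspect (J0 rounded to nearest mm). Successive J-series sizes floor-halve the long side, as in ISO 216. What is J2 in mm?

230 × 325 mm

Let J0's short side be w mm. w · w√2 = 0.3 m² = 300,000 mm², so w ≈ 460.6 mm and w√2 ≈ 651.4 mm → J0 = 461 × 651 mm.
J1: ⌊651/2⌋ × 461 = 325 × 461 mm
J2: ⌊461/2⌋ × 325 = 230 × 325 mm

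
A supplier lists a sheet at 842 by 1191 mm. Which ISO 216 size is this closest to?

Aspect ratio 1191/842 ≈ 1.414 — close to the ISO √2 ≈ 1.414.
In the A-series (A0 area = 1 m²): A0 = 841 × 1189 mm.
Off by 3 mm total — nearest standard size.

A0 (841 × 1189 mm)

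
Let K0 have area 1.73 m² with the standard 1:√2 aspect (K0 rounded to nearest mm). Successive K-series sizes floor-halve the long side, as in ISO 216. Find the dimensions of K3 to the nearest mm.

Let K0's short side be w mm. w · w√2 = 1.73 m² = 1,730,000 mm², so w ≈ 1106.0 mm and w√2 ≈ 1564.2 mm → K0 = 1106 × 1564 mm.
K1: ⌊1564/2⌋ × 1106 = 782 × 1106 mm
K2: ⌊1106/2⌋ × 782 = 553 × 782 mm
K3: ⌊782/2⌋ × 553 = 391 × 553 mm

391 × 553 mm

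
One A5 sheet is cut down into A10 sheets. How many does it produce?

32

A5 = 148 × 210 mm; A10 = 26 × 37 mm.
Each halving step doubles the count; 5 steps from A5 to A10.
2^5 = 32.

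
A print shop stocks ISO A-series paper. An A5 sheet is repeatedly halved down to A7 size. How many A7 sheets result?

4

A5 = 148 × 210 mm; A7 = 74 × 105 mm.
Each halving step doubles the count; 2 steps from A5 to A7.
2^2 = 4.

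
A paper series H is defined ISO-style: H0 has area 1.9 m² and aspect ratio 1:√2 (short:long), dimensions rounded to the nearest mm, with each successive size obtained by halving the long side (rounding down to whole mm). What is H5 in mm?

Let H0's short side be w mm. w · w√2 = 1.9 m² = 1,900,000 mm², so w ≈ 1159.1 mm and w√2 ≈ 1639.2 mm → H0 = 1159 × 1639 mm.
H1: ⌊1639/2⌋ × 1159 = 819 × 1159 mm
H2: ⌊1159/2⌋ × 819 = 579 × 819 mm
H3: ⌊819/2⌋ × 579 = 409 × 579 mm
H4: ⌊579/2⌋ × 409 = 289 × 409 mm
H5: ⌊409/2⌋ × 289 = 204 × 289 mm

204 × 289 mm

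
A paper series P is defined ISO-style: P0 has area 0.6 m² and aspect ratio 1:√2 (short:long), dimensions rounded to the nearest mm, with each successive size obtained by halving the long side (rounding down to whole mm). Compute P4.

Let P0's short side be w mm. w · w√2 = 0.6 m² = 600,000 mm², so w ≈ 651.4 mm and w√2 ≈ 921.2 mm → P0 = 651 × 921 mm.
P1: ⌊921/2⌋ × 651 = 460 × 651 mm
P2: ⌊651/2⌋ × 460 = 325 × 460 mm
P3: ⌊460/2⌋ × 325 = 230 × 325 mm
P4: ⌊325/2⌋ × 230 = 162 × 230 mm

162 × 230 mm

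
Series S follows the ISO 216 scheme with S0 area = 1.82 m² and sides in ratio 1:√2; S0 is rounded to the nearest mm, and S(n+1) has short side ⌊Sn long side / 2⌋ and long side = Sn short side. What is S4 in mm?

Let S0's short side be w mm. w · w√2 = 1.82 m² = 1,820,000 mm², so w ≈ 1134.4 mm and w√2 ≈ 1604.3 mm → S0 = 1134 × 1604 mm.
S1: ⌊1604/2⌋ × 1134 = 802 × 1134 mm
S2: ⌊1134/2⌋ × 802 = 567 × 802 mm
S3: ⌊802/2⌋ × 567 = 401 × 567 mm
S4: ⌊567/2⌋ × 401 = 283 × 401 mm

283 × 401 mm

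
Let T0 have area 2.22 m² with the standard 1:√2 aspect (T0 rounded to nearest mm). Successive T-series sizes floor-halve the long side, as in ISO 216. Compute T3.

Let T0's short side be w mm. w · w√2 = 2.22 m² = 2,220,000 mm², so w ≈ 1252.9 mm and w√2 ≈ 1771.9 mm → T0 = 1253 × 1772 mm.
T1: ⌊1772/2⌋ × 1253 = 886 × 1253 mm
T2: ⌊1253/2⌋ × 886 = 626 × 886 mm
T3: ⌊886/2⌋ × 626 = 443 × 626 mm

443 × 626 mm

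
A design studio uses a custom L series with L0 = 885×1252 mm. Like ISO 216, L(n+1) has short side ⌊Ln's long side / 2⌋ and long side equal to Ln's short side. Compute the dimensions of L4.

221 × 313 mm

L1: ⌊1252/2⌋ × 885 = 626 × 885 mm
L2: ⌊885/2⌋ × 626 = 442 × 626 mm
L3: ⌊626/2⌋ × 442 = 313 × 442 mm
L4: ⌊442/2⌋ × 313 = 221 × 313 mm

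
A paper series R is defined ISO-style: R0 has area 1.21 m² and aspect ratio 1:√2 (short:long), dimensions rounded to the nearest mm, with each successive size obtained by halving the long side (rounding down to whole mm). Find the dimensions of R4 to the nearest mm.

231 × 327 mm

Let R0's short side be w mm. w · w√2 = 1.21 m² = 1,210,000 mm², so w ≈ 925.0 mm and w√2 ≈ 1308.1 mm → R0 = 925 × 1308 mm.
R1: ⌊1308/2⌋ × 925 = 654 × 925 mm
R2: ⌊925/2⌋ × 654 = 462 × 654 mm
R3: ⌊654/2⌋ × 462 = 327 × 462 mm
R4: ⌊462/2⌋ × 327 = 231 × 327 mm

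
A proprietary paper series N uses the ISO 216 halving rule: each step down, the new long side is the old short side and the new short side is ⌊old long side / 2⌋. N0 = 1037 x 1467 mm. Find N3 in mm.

366 × 518 mm

N1: ⌊1467/2⌋ × 1037 = 733 × 1037 mm
N2: ⌊1037/2⌋ × 733 = 518 × 733 mm
N3: ⌊733/2⌋ × 518 = 366 × 518 mm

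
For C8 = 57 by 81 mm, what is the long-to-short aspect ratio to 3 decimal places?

1.421

81 / 57 = 1.421
ISO 216 targets √2 ≈ 1.414; the +0.007 deviation is from mm rounding.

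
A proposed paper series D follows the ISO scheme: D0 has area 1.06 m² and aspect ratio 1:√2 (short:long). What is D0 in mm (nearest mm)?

866 × 1224 mm

Let the short side be w mm. Then w · w√2 = 1.06 m² = 1,060,000 mm².
w² = 1,060,000/√2, so w ≈ 865.8 mm; long side = w√2 ≈ 1224.4 mm.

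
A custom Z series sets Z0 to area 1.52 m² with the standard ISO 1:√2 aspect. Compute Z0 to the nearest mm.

1037 × 1466 mm

Let the short side be w mm. Then w · w√2 = 1.52 m² = 1,520,000 mm².
w² = 1,520,000/√2, so w ≈ 1036.7 mm; long side = w√2 ≈ 1466.2 mm.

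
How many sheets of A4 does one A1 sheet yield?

Each ISO step halves the sheet: 1 × A1 → 2 × A2 → 4 × A3 → 8 × A4
From A1 to A4 is 3 halving steps: 2^3 = 8.

8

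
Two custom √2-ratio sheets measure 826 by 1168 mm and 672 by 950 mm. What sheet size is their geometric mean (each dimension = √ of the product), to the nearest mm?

Short side: √(826 · 672) = √555072 ≈ 745.0 → 745 mm
Long side: √(1168 · 950) = √1109600 ≈ 1053.4 → 1053 mm

745 × 1053 mm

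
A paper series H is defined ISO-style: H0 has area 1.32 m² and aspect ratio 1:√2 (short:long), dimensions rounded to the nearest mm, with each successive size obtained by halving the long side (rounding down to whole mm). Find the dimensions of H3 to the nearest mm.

341 × 483 mm

Let H0's short side be w mm. w · w√2 = 1.32 m² = 1,320,000 mm², so w ≈ 966.1 mm and w√2 ≈ 1366.3 mm → H0 = 966 × 1366 mm.
H1: ⌊1366/2⌋ × 966 = 683 × 966 mm
H2: ⌊966/2⌋ × 683 = 483 × 683 mm
H3: ⌊683/2⌋ × 483 = 341 × 483 mm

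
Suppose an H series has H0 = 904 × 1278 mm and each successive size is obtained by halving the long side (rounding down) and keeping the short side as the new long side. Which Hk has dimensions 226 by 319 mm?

H4

H0: 904 × 1278 mm
H1: 639 × 904 mm
H2: 452 × 639 mm
H3: 319 × 452 mm
H4: 226 × 319 mm
H5: 159 × 226 mm
→ matches H4.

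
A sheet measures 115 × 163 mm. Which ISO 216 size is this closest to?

C6 (114 × 162 mm)

Aspect ratio 163/115 ≈ 1.417 — close to the ISO √2 ≈ 1.414.
In the C-series (envelope sizes, between A and B): C6 = 114 × 162 mm.
Off by 2 mm total — nearest standard size.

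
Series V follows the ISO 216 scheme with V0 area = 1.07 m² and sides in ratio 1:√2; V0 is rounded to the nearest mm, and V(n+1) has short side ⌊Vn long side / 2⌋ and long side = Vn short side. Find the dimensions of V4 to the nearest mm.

Let V0's short side be w mm. w · w√2 = 1.07 m² = 1,070,000 mm², so w ≈ 869.8 mm and w√2 ≈ 1230.1 mm → V0 = 870 × 1230 mm.
V1: ⌊1230/2⌋ × 870 = 615 × 870 mm
V2: ⌊870/2⌋ × 615 = 435 × 615 mm
V3: ⌊615/2⌋ × 435 = 307 × 435 mm
V4: ⌊435/2⌋ × 307 = 217 × 307 mm

217 × 307 mm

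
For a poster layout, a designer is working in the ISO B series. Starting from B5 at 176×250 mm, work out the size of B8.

B6: ⌊250/2⌋ × 176 = 125 × 176 mm
B7: ⌊176/2⌋ × 125 = 88 × 125 mm
B8: ⌊125/2⌋ × 88 = 62 × 88 mm

62 × 88 mm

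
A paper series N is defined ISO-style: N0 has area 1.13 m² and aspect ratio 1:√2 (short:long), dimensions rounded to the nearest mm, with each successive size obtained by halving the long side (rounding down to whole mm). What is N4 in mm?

223 × 316 mm

Let N0's short side be w mm. w · w√2 = 1.13 m² = 1,130,000 mm², so w ≈ 893.9 mm and w√2 ≈ 1264.1 mm → N0 = 894 × 1264 mm.
N1: ⌊1264/2⌋ × 894 = 632 × 894 mm
N2: ⌊894/2⌋ × 632 = 447 × 632 mm
N3: ⌊632/2⌋ × 447 = 316 × 447 mm
N4: ⌊447/2⌋ × 316 = 223 × 316 mm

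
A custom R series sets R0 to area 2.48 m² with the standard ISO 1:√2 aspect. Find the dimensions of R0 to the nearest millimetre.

Let the short side be w mm. Then w · w√2 = 2.48 m² = 2,480,000 mm².
w² = 2,480,000/√2, so w ≈ 1324.2 mm; long side = w√2 ≈ 1872.8 mm.

1324 × 1873 mm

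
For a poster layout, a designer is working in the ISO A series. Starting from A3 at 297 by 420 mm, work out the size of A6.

A4: ⌊420/2⌋ × 297 = 210 × 297 mm
A5: ⌊297/2⌋ × 210 = 148 × 210 mm
A6: ⌊210/2⌋ × 148 = 105 × 148 mm

105 × 148 mm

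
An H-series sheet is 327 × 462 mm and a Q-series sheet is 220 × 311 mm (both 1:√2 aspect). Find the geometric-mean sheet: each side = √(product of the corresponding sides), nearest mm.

Short side: √(327 · 220) = √71940 ≈ 268.2 → 268 mm
Long side: √(462 · 311) = √143682 ≈ 379.1 → 379 mm

268 × 379 mm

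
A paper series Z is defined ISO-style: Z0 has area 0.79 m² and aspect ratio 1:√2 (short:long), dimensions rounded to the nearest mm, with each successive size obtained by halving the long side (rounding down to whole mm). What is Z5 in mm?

Let Z0's short side be w mm. w · w√2 = 0.79 m² = 790,000 mm², so w ≈ 747.4 mm and w√2 ≈ 1057.0 mm → Z0 = 747 × 1057 mm.
Z1: ⌊1057/2⌋ × 747 = 528 × 747 mm
Z2: ⌊747/2⌋ × 528 = 373 × 528 mm
Z3: ⌊528/2⌋ × 373 = 264 × 373 mm
Z4: ⌊373/2⌋ × 264 = 186 × 264 mm
Z5: ⌊264/2⌋ × 186 = 132 × 186 mm

132 × 186 mm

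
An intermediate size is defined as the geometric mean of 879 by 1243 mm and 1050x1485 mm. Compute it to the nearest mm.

Short side: √(879 · 1050) = √922950 ≈ 960.7 → 961 mm
Long side: √(1243 · 1485) = √1845855 ≈ 1358.6 → 1359 mm

961 × 1359 mm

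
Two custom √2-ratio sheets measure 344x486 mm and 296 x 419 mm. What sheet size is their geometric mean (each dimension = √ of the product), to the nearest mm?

319 × 451 mm

Short side: √(344 · 296) = √101824 ≈ 319.1 → 319 mm
Long side: √(486 · 419) = √203634 ≈ 451.3 → 451 mm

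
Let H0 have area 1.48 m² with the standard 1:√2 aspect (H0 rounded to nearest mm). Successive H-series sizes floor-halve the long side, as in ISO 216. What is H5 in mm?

Let H0's short side be w mm. w · w√2 = 1.48 m² = 1,480,000 mm², so w ≈ 1023.0 mm and w√2 ≈ 1446.7 mm → H0 = 1023 × 1447 mm.
H1: ⌊1447/2⌋ × 1023 = 723 × 1023 mm
H2: ⌊1023/2⌋ × 723 = 511 × 723 mm
H3: ⌊723/2⌋ × 511 = 361 × 511 mm
H4: ⌊511/2⌋ × 361 = 255 × 361 mm
H5: ⌊361/2⌋ × 255 = 180 × 255 mm

180 × 255 mm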